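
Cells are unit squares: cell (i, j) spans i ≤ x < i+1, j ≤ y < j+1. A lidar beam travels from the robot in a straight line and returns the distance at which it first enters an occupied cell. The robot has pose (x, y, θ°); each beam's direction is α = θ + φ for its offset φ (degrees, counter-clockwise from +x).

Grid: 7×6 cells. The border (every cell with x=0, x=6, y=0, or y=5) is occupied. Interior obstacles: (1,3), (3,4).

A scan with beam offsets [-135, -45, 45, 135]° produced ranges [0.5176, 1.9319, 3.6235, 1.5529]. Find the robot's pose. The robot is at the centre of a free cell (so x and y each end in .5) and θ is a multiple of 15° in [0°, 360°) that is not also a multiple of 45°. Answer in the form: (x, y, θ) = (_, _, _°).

Candidates: 18 free-cell centres × 16 headings = 288 poses. Raycast each; keep the one whose scan matches to 4 dp.
  (1.5, 4.5, 300°): beam 2 = 0.5176 ≠ 1.9319 ✗
  (3.5, 3.5, 105°): beam 1 = 2.8868 ≠ 0.5176 ✗
  (3.5, 2.5, 165°): beam 1 = 2.8868 ≠ 0.5176 ✗
  (5.5, 4.5, 120°): beam 2 = 0.5176 ≠ 1.9319 ✗
  …
  (5.5, 2.5, 120°): r_1=0.5176, r_2=1.9319, r_3=3.6235, r_4=1.5529 — all match ✓
No second candidate reproduces the full scan.

(x, y, θ) = (5.5, 2.5, 120°)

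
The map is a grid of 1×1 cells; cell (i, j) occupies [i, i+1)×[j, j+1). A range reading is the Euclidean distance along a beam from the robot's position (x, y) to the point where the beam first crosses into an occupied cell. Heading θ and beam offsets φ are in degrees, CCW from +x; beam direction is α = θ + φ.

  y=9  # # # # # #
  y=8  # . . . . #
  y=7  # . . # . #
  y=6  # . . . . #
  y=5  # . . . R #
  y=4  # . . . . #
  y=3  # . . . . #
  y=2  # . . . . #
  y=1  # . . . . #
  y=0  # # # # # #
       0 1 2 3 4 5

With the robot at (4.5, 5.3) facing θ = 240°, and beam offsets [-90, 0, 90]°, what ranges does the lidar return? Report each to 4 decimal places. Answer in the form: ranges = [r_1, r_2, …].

ranges = [4.0415, 4.9652, 0.5774]

beam 1: φ=-90°, α=150°
  direction (-0.8660, 0.5000); cell (4,5); t to first gridline: x 0.5774, y 1.4000 (then +1.1547 / +2.0000)
    (3,5) via x @ 0.5774
    (3,6) via y @ 1.4000
    (2,6) via x @ 1.7321
    (1,6) via x @ 2.8868
    (1,7) via y @ 3.4000
    (0,7) via x @ 4.0415  # hit
  → r_1 = 4.0415
beam 2: φ=0°, α=240°
  direction (-0.5000, -0.8660); cell (4,5); t to first gridline: x 1.0000, y 0.3464 (then +2.0000 / +1.1547)
    (4,4) via y @ 0.3464
    (3,4) via x @ 1.0000
    (3,3) via y @ 1.5011
    (3,2) via y @ 2.6558
    (2,2) via x @ 3.0000
    (2,1) via y @ 3.8105
    (2,0) via y @ 4.9652  # hit
  → r_2 = 4.9652
beam 3: φ=90°, α=330°
  direction (0.8660, -0.5000); cell (4,5); t to first gridline: x 0.5774, y 0.6000 (then +1.1547 / +2.0000)
    (5,5) via x @ 0.5774  # hit
  → r_3 = 0.5774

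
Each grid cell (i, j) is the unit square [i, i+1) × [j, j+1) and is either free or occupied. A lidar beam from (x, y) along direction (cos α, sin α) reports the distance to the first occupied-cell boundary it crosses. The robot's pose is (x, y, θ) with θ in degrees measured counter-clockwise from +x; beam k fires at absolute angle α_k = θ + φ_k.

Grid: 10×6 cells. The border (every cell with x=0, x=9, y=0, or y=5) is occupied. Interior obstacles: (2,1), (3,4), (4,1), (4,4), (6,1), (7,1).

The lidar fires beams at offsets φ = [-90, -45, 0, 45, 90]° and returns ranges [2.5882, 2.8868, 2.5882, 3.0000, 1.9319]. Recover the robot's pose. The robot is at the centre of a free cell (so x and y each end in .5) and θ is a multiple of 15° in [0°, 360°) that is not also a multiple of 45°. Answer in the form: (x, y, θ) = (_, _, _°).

Candidates: 26 free-cell centres × 16 headings = 416 poses. Raycast each; keep the one whose scan matches to 4 dp.
  (5.5, 1.5, 195°): beam 2 = 0.5774 ≠ 2.8868 ✗
  (6.5, 2.5, 165°): beam 3 = 5.6940 ≠ 2.5882 ✗
  (3.5, 3.5, 60°): beam 1 = 3.0000 ≠ 2.5882 ✗
  …
  (6.5, 2.5, 105°): r_1=2.5882, r_2=2.8868, r_3=2.5882, r_4=3.0000, r_5=1.9319 — all match ✓
No second candidate reproduces the full scan.

(x, y, θ) = (6.5, 2.5, 105°)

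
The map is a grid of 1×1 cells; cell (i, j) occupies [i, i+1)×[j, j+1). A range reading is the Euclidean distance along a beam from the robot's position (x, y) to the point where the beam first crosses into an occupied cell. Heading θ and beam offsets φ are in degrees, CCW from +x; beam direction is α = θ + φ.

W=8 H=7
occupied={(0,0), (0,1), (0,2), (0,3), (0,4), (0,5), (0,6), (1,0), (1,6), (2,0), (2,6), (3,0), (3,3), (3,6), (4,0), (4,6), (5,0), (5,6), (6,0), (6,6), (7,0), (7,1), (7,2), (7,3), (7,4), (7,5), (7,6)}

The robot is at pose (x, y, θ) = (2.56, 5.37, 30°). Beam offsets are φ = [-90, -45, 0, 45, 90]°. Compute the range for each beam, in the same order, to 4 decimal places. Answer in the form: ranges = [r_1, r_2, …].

beam 1: φ=-90°, α=300°
  dir = (cos 300°, sin 300°) = (0.5000, -0.8660); from cell (2,5)
  next x-line at t=0.8800, next y-line at t=0.4272; Δt_x=2.0000, Δt_y=1.1547
    y: enter (2,4) at t=0.4272
    x: enter (3,4) at t=0.8800
    y: enter (3,3) at t=1.5819 ← occupied
  → r_1 = 1.5819
beam 2: φ=-45°, α=345°
  dir = (cos 345°, sin 345°) = (0.9659, -0.2588); from cell (2,5)
  next x-line at t=0.4555, next y-line at t=1.4296; Δt_x=1.0353, Δt_y=3.8637
    x: enter (3,5) at t=0.4555
    y: enter (3,4) at t=1.4296
    x: enter (4,4) at t=1.4908
    x: enter (5,4) at t=2.5261
    x: enter (6,4) at t=3.5614
    x: enter (7,4) at t=4.5966 ← occupied
  → r_2 = 4.5966
beam 3: φ=0°, α=30°
  dir = (cos 30°, sin 30°) = (0.8660, 0.5000); from cell (2,5)
  next x-line at t=0.5081, next y-line at t=1.2600; Δt_x=1.1547, Δt_y=2.0000
    x: enter (3,5) at t=0.5081
    y: enter (3,6) at t=1.2600 ← occupied
  → r_3 = 1.2600
beam 4: φ=45°, α=75°
  dir = (cos 75°, sin 75°) = (0.2588, 0.9659); from cell (2,5)
  next x-line at t=1.7000, next y-line at t=0.6522; Δt_x=3.8637, Δt_y=1.0353
    y: enter (2,6) at t=0.6522 ← occupied
  → r_4 = 0.6522
beam 5: φ=90°, α=120°
  dir = (cos 120°, sin 120°) = (-0.5000, 0.8660); from cell (2,5)
  next x-line at t=1.1200, next y-line at t=0.7275; Δt_x=2.0000, Δt_y=1.1547
    y: enter (2,6) at t=0.7275 ← occupied
  → r_5 = 0.7275

ranges = [1.5819, 4.5966, 1.2600, 0.6522, 0.7275]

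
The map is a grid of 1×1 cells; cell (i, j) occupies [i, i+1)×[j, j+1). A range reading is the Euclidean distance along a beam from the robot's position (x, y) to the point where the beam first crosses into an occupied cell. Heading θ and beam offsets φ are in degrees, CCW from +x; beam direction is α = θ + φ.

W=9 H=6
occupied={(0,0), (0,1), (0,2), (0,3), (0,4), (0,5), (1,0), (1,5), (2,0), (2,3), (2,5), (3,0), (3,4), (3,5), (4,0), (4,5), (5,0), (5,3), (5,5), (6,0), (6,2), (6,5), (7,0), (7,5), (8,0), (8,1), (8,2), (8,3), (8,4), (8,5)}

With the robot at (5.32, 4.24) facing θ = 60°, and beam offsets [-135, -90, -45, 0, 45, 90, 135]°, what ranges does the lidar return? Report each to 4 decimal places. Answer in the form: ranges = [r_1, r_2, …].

beam 1: φ=-135°, α=285°
  d=(0.2588,-0.9659)  start (5,4)  tX=2.6273 tY=0.2485  stride 1/|dx|=3.8637 1/|dy|=1.0353
    cross y-line → (5,3), t=0.2485 (wall)
  → r_1 = 0.2485
beam 2: φ=-90°, α=330°
  d=(0.8660,-0.5000)  start (5,4)  tX=0.7852 tY=0.4800  stride 1/|dx|=1.1547 1/|dy|=2.0000
    cross y-line → (5,3), t=0.4800 (wall)
  → r_2 = 0.4800
beam 3: φ=-45°, α=15°
  d=(0.9659,0.2588)  start (5,4)  tX=0.7040 tY=2.9364  stride 1/|dx|=1.0353 1/|dy|=3.8637
    cross x-line → (6,4), t=0.7040
    cross x-line → (7,4), t=1.7393
    cross x-line → (8,4), t=2.7745 (wall)
  → r_3 = 2.7745
beam 4: φ=0°, α=60°
  d=(0.5000,0.8660)  start (5,4)  tX=1.3600 tY=0.8776  stride 1/|dx|=2.0000 1/|dy|=1.1547
    cross y-line → (5,5), t=0.8776 (wall)
  → r_4 = 0.8776
beam 5: φ=45°, α=105°
  d=(-0.2588,0.9659)  start (5,4)  tX=1.2364 tY=0.7868  stride 1/|dx|=3.8637 1/|dy|=1.0353
    cross y-line → (5,5), t=0.7868 (wall)
  → r_5 = 0.7868
beam 6: φ=90°, α=150°
  d=(-0.8660,0.5000)  start (5,4)  tX=0.3695 tY=1.5200  stride 1/|dx|=1.1547 1/|dy|=2.0000
    cross x-line → (4,4), t=0.3695
    cross y-line → (4,5), t=1.5200 (wall)
  → r_6 = 1.5200
beam 7: φ=135°, α=195°
  d=(-0.9659,-0.2588)  start (5,4)  tX=0.3313 tY=0.9273  stride 1/|dx|=1.0353 1/|dy|=3.8637
    cross x-line → (4,4), t=0.3313
    cross y-line → (4,3), t=0.9273
    cross x-line → (3,3), t=1.3666
    cross x-line → (2,3), t=2.4018 (wall)
  → r_7 = 2.4018

ranges = [0.2485, 0.4800, 2.7745, 0.8776, 0.7868, 1.5200, 2.4018]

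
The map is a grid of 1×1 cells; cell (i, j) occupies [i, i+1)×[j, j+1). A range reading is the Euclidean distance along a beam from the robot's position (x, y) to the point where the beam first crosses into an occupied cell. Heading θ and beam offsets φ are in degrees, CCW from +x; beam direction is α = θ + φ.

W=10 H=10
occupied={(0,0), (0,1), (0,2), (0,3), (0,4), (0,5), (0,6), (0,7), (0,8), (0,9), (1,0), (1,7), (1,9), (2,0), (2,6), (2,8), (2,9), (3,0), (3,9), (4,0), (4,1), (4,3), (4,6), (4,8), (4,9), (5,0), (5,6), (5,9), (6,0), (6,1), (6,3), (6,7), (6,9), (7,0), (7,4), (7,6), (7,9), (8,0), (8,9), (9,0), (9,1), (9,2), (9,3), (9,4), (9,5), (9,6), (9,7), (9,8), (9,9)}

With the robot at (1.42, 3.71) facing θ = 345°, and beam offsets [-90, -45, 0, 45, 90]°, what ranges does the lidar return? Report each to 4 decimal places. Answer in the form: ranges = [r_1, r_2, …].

beam 1: φ=-90°, α=255°
  direction (-0.2588, -0.9659); cell (1,3); t to first gridline: x 1.6228, y 0.7350 (then +3.8637 / +1.0353)
    (1,2) via y @ 0.7350
    (0,2) via x @ 1.6228  # hit
  → r_1 = 1.6228
beam 2: φ=-45°, α=300°
  direction (0.5000, -0.8660); cell (1,3); t to first gridline: x 1.1600, y 0.8198 (then +2.0000 / +1.1547)
    (1,2) via y @ 0.8198
    (2,2) via x @ 1.1600
    (2,1) via y @ 1.9745
    (2,0) via y @ 3.1292  # hit
  → r_2 = 3.1292
beam 3: φ=0°, α=345°
  direction (0.9659, -0.2588); cell (1,3); t to first gridline: x 0.6005, y 2.7432 (then +1.0353 / +3.8637)
    (2,3) via x @ 0.6005
    (3,3) via x @ 1.6357
    (4,3) via x @ 2.6710  # hit
  → r_3 = 2.6710
beam 4: φ=45°, α=30°
  direction (0.8660, 0.5000); cell (1,3); t to first gridline: x 0.6697, y 0.5800 (then +1.1547 / +2.0000)
    (1,4) via y @ 0.5800
    (2,4) via x @ 0.6697
    (3,4) via x @ 1.8244
    (3,5) via y @ 2.5800
    (4,5) via x @ 2.9791
    (5,5) via x @ 4.1338
    (5,6) via y @ 4.5800  # hit
  → r_4 = 4.5800
beam 5: φ=90°, α=75°
  direction (0.2588, 0.9659); cell (1,3); t to first gridline: x 2.2409, y 0.3002 (then +3.8637 / +1.0353)
    (1,4) via y @ 0.3002
    (1,5) via y @ 1.3355
    (2,5) via x @ 2.2409
    (2,6) via y @ 2.3708  # hit
  → r_5 = 2.3708

ranges = [1.6228, 3.1292, 2.6710, 4.5800, 2.3708]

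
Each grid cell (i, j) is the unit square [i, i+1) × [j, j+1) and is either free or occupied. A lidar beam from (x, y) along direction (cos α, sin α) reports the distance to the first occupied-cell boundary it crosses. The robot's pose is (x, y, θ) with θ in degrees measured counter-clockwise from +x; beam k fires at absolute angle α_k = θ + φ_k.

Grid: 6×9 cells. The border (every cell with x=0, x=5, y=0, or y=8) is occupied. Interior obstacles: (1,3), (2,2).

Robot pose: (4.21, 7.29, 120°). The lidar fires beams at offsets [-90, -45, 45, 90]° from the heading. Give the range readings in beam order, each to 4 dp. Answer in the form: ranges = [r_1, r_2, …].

beam 1: φ=-90°, α=30°
  direction (0.8660, 0.5000); cell (4,7); t to first gridline: x 0.9122, y 1.4200 (then +1.1547 / +2.0000)
    (5,7) via x @ 0.9122  # hit
  → r_1 = 0.9122
beam 2: φ=-45°, α=75°
  direction (0.2588, 0.9659); cell (4,7); t to first gridline: x 3.0523, y 0.7350 (then +3.8637 / +1.0353)
    (4,8) via y @ 0.7350  # hit
  → r_2 = 0.7350
beam 3: φ=45°, α=165°
  direction (-0.9659, 0.2588); cell (4,7); t to first gridline: x 0.2174, y 2.7432 (then +1.0353 / +3.8637)
    (3,7) via x @ 0.2174
    (2,7) via x @ 1.2527
    (1,7) via x @ 2.2880
    (1,8) via y @ 2.7432  # hit
  → r_3 = 2.7432
beam 4: φ=90°, α=210°
  direction (-0.8660, -0.5000); cell (4,7); t to first gridline: x 0.2425, y 0.5800 (then +1.1547 / +2.0000)
    (3,7) via x @ 0.2425
    (3,6) via y @ 0.5800
    (2,6) via x @ 1.3972
    (1,6) via x @ 2.5519
    (1,5) via y @ 2.5800
    (0,5) via x @ 3.7066  # hit
  → r_4 = 3.7066

ranges = [0.9122, 0.7350, 2.7432, 3.7066]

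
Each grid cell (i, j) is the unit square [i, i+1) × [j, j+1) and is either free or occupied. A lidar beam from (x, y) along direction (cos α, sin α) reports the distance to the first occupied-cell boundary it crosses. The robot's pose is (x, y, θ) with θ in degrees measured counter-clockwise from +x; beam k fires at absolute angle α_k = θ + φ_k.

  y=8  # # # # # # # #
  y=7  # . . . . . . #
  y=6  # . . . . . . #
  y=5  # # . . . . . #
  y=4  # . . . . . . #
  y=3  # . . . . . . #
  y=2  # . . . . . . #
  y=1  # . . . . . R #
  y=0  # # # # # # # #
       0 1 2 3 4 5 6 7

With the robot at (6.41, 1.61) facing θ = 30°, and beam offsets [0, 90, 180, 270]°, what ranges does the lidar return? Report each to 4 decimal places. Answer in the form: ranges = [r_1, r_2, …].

beam 1: φ=0°, α=30°
  cosα=0.8660 sinα=0.5000 | (6,1) | tMaxX 0.6813 tMaxY 0.7800 | tΔX 1.1547 tΔY 2.0000
    t=0.6813 [x] (7,1) — stop
  → r_1 = 0.6813
beam 2: φ=90°, α=120°
  cosα=-0.5000 sinα=0.8660 | (6,1) | tMaxX 0.8200 tMaxY 0.4503 | tΔX 2.0000 tΔY 1.1547
    t=0.4503 [y] (6,2)
    t=0.8200 [x] (5,2)
    t=1.6050 [y] (5,3)
    t=2.7597 [y] (5,4)
    t=2.8200 [x] (4,4)
    t=3.9144 [y] (4,5)
    t=4.8200 [x] (3,5)
    t=5.0691 [y] (3,6)
    t=6.2238 [y] (3,7)
    t=6.8200 [x] (2,7)
    t=7.3785 [y] (2,8) — stop
  → r_2 = 7.3785
beam 3: φ=180°, α=210°
  cosα=-0.8660 sinα=-0.5000 | (6,1) | tMaxX 0.4734 tMaxY 1.2200 | tΔX 1.1547 tΔY 2.0000
    t=0.4734 [x] (5,1)
    t=1.2200 [y] (5,0) — stop
  → r_3 = 1.2200
beam 4: φ=270°, α=300°
  cosα=0.5000 sinα=-0.8660 | (6,1) | tMaxX 1.1800 tMaxY 0.7044 | tΔX 2.0000 tΔY 1.1547
    t=0.7044 [y] (6,0) — stop
  → r_4 = 0.7044

ranges = [0.6813, 7.3785, 1.2200, 0.7044]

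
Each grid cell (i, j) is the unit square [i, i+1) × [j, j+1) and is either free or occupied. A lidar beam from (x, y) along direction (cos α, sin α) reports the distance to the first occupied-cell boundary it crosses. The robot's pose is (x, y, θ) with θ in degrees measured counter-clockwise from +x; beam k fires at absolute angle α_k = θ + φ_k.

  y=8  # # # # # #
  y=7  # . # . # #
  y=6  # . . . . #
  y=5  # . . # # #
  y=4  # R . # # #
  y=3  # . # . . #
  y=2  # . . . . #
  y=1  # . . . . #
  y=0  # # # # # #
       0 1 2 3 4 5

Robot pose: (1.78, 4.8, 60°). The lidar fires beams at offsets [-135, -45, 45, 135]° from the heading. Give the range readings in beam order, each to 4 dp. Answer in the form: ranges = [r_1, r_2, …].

ranges = [0.8500, 1.2630, 3.0137, 0.8075]

beam 1: φ=-135°, α=285°
  dir = (cos 285°, sin 285°) = (0.2588, -0.9659); from cell (1,4)
  next x-line at t=0.8500, next y-line at t=0.8282; Δt_x=3.8637, Δt_y=1.0353
    y: enter (1,3) at t=0.8282
    x: enter (2,3) at t=0.8500 ← occupied
  → r_1 = 0.8500
beam 2: φ=-45°, α=15°
  dir = (cos 15°, sin 15°) = (0.9659, 0.2588); from cell (1,4)
  next x-line at t=0.2278, next y-line at t=0.7727; Δt_x=1.0353, Δt_y=3.8637
    x: enter (2,4) at t=0.2278
    y: enter (2,5) at t=0.7727
    x: enter (3,5) at t=1.2630 ← occupied
  → r_2 = 1.2630
beam 3: φ=45°, α=105°
  dir = (cos 105°, sin 105°) = (-0.2588, 0.9659); from cell (1,4)
  next x-line at t=3.0137, next y-line at t=0.2071; Δt_x=3.8637, Δt_y=1.0353
    y: enter (1,5) at t=0.2071
    y: enter (1,6) at t=1.2423
    y: enter (1,7) at t=2.2776
    x: enter (0,7) at t=3.0137 ← occupied
  → r_3 = 3.0137
beam 4: φ=135°, α=195°
  dir = (cos 195°, sin 195°) = (-0.9659, -0.2588); from cell (1,4)
  next x-line at t=0.8075, next y-line at t=3.0910; Δt_x=1.0353, Δt_y=3.8637
    x: enter (0,4) at t=0.8075 ← occupied
  → r_4 = 0.8075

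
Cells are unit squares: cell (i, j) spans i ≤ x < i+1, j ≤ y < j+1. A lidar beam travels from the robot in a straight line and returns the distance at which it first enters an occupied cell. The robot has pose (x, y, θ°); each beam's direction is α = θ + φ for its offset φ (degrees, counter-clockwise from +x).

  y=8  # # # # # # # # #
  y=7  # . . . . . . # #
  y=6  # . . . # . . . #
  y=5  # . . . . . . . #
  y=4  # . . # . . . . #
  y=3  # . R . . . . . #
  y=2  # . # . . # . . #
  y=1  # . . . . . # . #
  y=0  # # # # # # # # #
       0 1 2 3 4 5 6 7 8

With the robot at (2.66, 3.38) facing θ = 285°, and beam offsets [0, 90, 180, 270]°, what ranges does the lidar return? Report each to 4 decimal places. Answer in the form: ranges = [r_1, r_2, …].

ranges = [0.3934, 5.5284, 4.7830, 1.7186]

beam 1: φ=0°, α=285°
  cosα=0.2588 sinα=-0.9659 | (2,3) | tMaxX 1.3137 tMaxY 0.3934 | tΔX 3.8637 tΔY 1.0353
    t=0.3934 [y] (2,2) — stop
  → r_1 = 0.3934
beam 2: φ=90°, α=15°
  cosα=0.9659 sinα=0.2588 | (2,3) | tMaxX 0.3520 tMaxY 2.3955 | tΔX 1.0353 tΔY 3.8637
    t=0.3520 [x] (3,3)
    t=1.3873 [x] (4,3)
    t=2.3955 [y] (4,4)
    t=2.4225 [x] (5,4)
    t=3.4578 [x] (6,4)
    t=4.4931 [x] (7,4)
    t=5.5284 [x] (8,4) — stop
  → r_2 = 5.5284
beam 3: φ=180°, α=105°
  cosα=-0.2588 sinα=0.9659 | (2,3) | tMaxX 2.5500 tMaxY 0.6419 | tΔX 3.8637 tΔY 1.0353
    t=0.6419 [y] (2,4)
    t=1.6771 [y] (2,5)
    t=2.5500 [x] (1,5)
    t=2.7124 [y] (1,6)
    t=3.7477 [y] (1,7)
    t=4.7830 [y] (1,8) — stop
  → r_3 = 4.7830
beam 4: φ=270°, α=195°
  cosα=-0.9659 sinα=-0.2588 | (2,3) | tMaxX 0.6833 tMaxY 1.4682 | tΔX 1.0353 tΔY 3.8637
    t=0.6833 [x] (1,3)
    t=1.4682 [y] (1,2)
    t=1.7186 [x] (0,2) — stop
  → r_4 = 1.7186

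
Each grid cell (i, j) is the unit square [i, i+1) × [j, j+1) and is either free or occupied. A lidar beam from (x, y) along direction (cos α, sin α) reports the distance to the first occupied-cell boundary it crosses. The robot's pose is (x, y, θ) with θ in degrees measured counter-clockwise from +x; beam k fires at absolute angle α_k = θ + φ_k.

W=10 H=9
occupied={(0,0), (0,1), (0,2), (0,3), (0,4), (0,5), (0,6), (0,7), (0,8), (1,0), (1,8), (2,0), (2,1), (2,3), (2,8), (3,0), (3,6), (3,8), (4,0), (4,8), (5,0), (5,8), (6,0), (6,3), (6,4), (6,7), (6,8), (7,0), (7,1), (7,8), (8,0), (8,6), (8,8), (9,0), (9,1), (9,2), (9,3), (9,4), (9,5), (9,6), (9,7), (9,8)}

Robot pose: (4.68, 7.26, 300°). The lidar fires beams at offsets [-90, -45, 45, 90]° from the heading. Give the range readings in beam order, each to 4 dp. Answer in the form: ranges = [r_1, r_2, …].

ranges = [0.7852, 6.4808, 3.4371, 1.4800]

beam 1: φ=-90°, α=210°
  dir = (cos 210°, sin 210°) = (-0.8660, -0.5000); from cell (4,7)
  next x-line at t=0.7852, next y-line at t=0.5200; Δt_x=1.1547, Δt_y=2.0000
    y: enter (4,6) at t=0.5200
    x: enter (3,6) at t=0.7852 ← occupied
  → r_1 = 0.7852
beam 2: φ=-45°, α=255°
  dir = (cos 255°, sin 255°) = (-0.2588, -0.9659); from cell (4,7)
  next x-line at t=2.6273, next y-line at t=0.2692; Δt_x=3.8637, Δt_y=1.0353
    y: enter (4,6) at t=0.2692
    y: enter (4,5) at t=1.3044
    y: enter (4,4) at t=2.3397
    x: enter (3,4) at t=2.6273
    y: enter (3,3) at t=3.3750
    y: enter (3,2) at t=4.4103
    y: enter (3,1) at t=5.4456
    y: enter (3,0) at t=6.4808 ← occupied
  → r_2 = 6.4808
beam 3: φ=45°, α=345°
  dir = (cos 345°, sin 345°) = (0.9659, -0.2588); from cell (4,7)
  next x-line at t=0.3313, next y-line at t=1.0046; Δt_x=1.0353, Δt_y=3.8637
    x: enter (5,7) at t=0.3313
    y: enter (5,6) at t=1.0046
    x: enter (6,6) at t=1.3666
    x: enter (7,6) at t=2.4018
    x: enter (8,6) at t=3.4371 ← occupied
  → r_3 = 3.4371
beam 4: φ=90°, α=30°
  dir = (cos 30°, sin 30°) = (0.8660, 0.5000); from cell (4,7)
  next x-line at t=0.3695, next y-line at t=1.4800; Δt_x=1.1547, Δt_y=2.0000
    x: enter (5,7) at t=0.3695
    y: enter (5,8) at t=1.4800 ← occupied
  → r_4 = 1.4800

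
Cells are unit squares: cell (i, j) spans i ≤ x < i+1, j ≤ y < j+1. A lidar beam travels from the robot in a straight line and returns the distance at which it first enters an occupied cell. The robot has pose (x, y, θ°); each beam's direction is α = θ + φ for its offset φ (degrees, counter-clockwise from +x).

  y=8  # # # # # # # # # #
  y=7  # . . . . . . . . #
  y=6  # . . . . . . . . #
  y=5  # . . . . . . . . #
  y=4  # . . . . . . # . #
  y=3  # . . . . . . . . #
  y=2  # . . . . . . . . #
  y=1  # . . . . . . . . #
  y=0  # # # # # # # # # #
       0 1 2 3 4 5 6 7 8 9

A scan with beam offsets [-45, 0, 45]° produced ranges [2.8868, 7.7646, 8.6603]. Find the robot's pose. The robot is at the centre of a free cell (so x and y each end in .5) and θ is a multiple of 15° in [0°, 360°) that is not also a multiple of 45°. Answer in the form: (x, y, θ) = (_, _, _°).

(x, y, θ) = (1.5, 3.5, 345°)

Enumerate (i+0.5, j+0.5, θ) over the 55 free cells and 16 admissible headings. For each, cast all 3 beams and compare to the given ranges.
  (1.5, 7.5, 285°): beam 1 = 1.0000 ≠ 2.8868 ✗
  (8.5, 2.5, 75°): beam 1 = 0.5774 ≠ 2.8868 ✗
  (1.5, 4.5, 15°): beam 1 = 7.0000 ≠ 2.8868 ✗
  (7.5, 3.5, 165°): beam 1 = 0.5774 ≠ 2.8868 ✗
  …
  (1.5, 3.5, 345°): r_1=2.8868, r_2=7.7646, r_3=8.6603 — all match ✓
Only this pose fits every beam.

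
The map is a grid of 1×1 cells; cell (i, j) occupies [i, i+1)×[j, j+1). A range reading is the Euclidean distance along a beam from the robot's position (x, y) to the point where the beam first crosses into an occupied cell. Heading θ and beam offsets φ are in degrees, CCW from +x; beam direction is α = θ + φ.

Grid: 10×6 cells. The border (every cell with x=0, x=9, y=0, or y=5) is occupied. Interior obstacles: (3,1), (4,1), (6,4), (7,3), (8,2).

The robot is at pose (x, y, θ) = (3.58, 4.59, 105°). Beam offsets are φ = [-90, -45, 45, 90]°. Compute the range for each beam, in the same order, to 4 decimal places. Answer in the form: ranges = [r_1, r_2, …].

beam 1: φ=-90°, α=15°
  cosα=0.9659 sinα=0.2588 | (3,4) | tMaxX 0.4348 tMaxY 1.5841 | tΔX 1.0353 tΔY 3.8637
    t=0.4348 [x] (4,4)
    t=1.4701 [x] (5,4)
    t=1.5841 [y] (5,5) — stop
  → r_1 = 1.5841
beam 2: φ=-45°, α=60°
  cosα=0.5000 sinα=0.8660 | (3,4) | tMaxX 0.8400 tMaxY 0.4734 | tΔX 2.0000 tΔY 1.1547
    t=0.4734 [y] (3,5) — stop
  → r_2 = 0.4734
beam 3: φ=45°, α=150°
  cosα=-0.8660 sinα=0.5000 | (3,4) | tMaxX 0.6697 tMaxY 0.8200 | tΔX 1.1547 tΔY 2.0000
    t=0.6697 [x] (2,4)
    t=0.8200 [y] (2,5) — stop
  → r_3 = 0.8200
beam 4: φ=90°, α=195°
  cosα=-0.9659 sinα=-0.2588 | (3,4) | tMaxX 0.6005 tMaxY 2.2796 | tΔX 1.0353 tΔY 3.8637
    t=0.6005 [x] (2,4)
    t=1.6357 [x] (1,4)
    t=2.2796 [y] (1,3)
    t=2.6710 [x] (0,3) — stop
  → r_4 = 2.6710

ranges = [1.5841, 0.4734, 0.8200, 2.6710]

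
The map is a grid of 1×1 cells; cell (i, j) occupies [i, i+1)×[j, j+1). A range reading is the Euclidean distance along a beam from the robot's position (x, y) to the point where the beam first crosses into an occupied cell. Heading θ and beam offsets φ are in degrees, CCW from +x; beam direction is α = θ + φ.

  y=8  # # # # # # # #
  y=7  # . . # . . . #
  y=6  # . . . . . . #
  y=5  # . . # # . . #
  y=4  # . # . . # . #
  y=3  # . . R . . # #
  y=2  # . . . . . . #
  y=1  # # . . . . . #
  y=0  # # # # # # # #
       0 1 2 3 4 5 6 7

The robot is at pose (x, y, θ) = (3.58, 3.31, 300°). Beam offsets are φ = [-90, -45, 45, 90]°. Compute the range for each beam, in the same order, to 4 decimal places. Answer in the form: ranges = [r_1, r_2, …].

beam 1: φ=-90°, α=210°
  direction (-0.8660, -0.5000); cell (3,3); t to first gridline: x 0.6697, y 0.6200 (then +1.1547 / +2.0000)
    (3,2) via y @ 0.6200
    (2,2) via x @ 0.6697
    (1,2) via x @ 1.8244
    (1,1) via y @ 2.6200  # hit
  → r_1 = 2.6200
beam 2: φ=-45°, α=255°
  direction (-0.2588, -0.9659); cell (3,3); t to first gridline: x 2.2409, y 0.3209 (then +3.8637 / +1.0353)
    (3,2) via y @ 0.3209
    (3,1) via y @ 1.3562
    (2,1) via x @ 2.2409
    (2,0) via y @ 2.3915  # hit
  → r_2 = 2.3915
beam 3: φ=45°, α=345°
  direction (0.9659, -0.2588); cell (3,3); t to first gridline: x 0.4348, y 1.1977 (then +1.0353 / +3.8637)
    (4,3) via x @ 0.4348
    (4,2) via y @ 1.1977
    (5,2) via x @ 1.4701
    (6,2) via x @ 2.5054
    (7,2) via x @ 3.5406  # hit
  → r_3 = 3.5406
beam 4: φ=90°, α=30°
  direction (0.8660, 0.5000); cell (3,3); t to first gridline: x 0.4850, y 1.3800 (then +1.1547 / +2.0000)
    (4,3) via x @ 0.4850
    (4,4) via y @ 1.3800
    (5,4) via x @ 1.6397  # hit
  → r_4 = 1.6397

ranges = [2.6200, 2.3915, 3.5406, 1.6397]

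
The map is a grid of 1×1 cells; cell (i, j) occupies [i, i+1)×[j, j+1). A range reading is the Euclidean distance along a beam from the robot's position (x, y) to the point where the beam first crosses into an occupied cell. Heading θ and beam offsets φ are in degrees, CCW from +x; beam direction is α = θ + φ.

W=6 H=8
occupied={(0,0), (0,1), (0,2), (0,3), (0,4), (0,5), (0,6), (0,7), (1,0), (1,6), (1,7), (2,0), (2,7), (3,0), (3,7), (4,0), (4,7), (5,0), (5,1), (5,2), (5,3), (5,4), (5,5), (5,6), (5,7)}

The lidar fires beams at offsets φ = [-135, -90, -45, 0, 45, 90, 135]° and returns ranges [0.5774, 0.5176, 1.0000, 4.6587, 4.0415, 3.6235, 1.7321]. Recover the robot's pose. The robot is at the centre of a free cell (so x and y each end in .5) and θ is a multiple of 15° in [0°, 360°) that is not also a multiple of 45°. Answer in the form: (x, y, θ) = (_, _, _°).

Candidates: 23 free-cell centres × 16 headings = 368 poses. Raycast each; keep the one whose scan matches to 4 dp.
  (4.5, 3.5, 105°): beam 4 = 3.6235 ≠ 4.6587 ✗
  (3.5, 4.5, 345°): beam 1 = 2.8868 ≠ 0.5774 ✗
  (2.5, 5.5, 30°): beam 1 = 4.6587 ≠ 0.5774 ✗
  (1.5, 4.5, 150°): beam 1 = 3.6235 ≠ 0.5774 ✗
  …
  (4.5, 2.5, 105°): r_1=0.5774, r_2=0.5176, r_3=1.0000, r_4=4.6587, r_5=4.0415, r_6=3.6235, r_7=1.7321 — all match ✓
No second candidate reproduces the full scan.

(x, y, θ) = (4.5, 2.5, 105°)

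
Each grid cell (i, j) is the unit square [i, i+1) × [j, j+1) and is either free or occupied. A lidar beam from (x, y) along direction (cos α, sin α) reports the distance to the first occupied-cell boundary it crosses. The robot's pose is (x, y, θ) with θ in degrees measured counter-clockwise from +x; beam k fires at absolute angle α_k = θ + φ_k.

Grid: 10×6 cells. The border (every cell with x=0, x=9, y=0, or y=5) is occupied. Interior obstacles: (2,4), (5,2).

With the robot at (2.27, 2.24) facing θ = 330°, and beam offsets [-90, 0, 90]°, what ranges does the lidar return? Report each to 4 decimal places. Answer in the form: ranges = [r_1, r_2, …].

beam 1: φ=-90°, α=240°
  dir = (cos 240°, sin 240°) = (-0.5000, -0.8660); from cell (2,2)
  next x-line at t=0.5400, next y-line at t=0.2771; Δt_x=2.0000, Δt_y=1.1547
    y: enter (2,1) at t=0.2771
    x: enter (1,1) at t=0.5400
    y: enter (1,0) at t=1.4318 ← occupied
  → r_1 = 1.4318
beam 2: φ=0°, α=330°
  dir = (cos 330°, sin 330°) = (0.8660, -0.5000); from cell (2,2)
  next x-line at t=0.8429, next y-line at t=0.4800; Δt_x=1.1547, Δt_y=2.0000
    y: enter (2,1) at t=0.4800
    x: enter (3,1) at t=0.8429
    x: enter (4,1) at t=1.9976
    y: enter (4,0) at t=2.4800 ← occupied
  → r_2 = 2.4800
beam 3: φ=90°, α=60°
  dir = (cos 60°, sin 60°) = (0.5000, 0.8660); from cell (2,2)
  next x-line at t=1.4600, next y-line at t=0.8776; Δt_x=2.0000, Δt_y=1.1547
    y: enter (2,3) at t=0.8776
    x: enter (3,3) at t=1.4600
    y: enter (3,4) at t=2.0323
    y: enter (3,5) at t=3.1870 ← occupied
  → r_3 = 3.1870

ranges = [1.4318, 2.4800, 3.1870]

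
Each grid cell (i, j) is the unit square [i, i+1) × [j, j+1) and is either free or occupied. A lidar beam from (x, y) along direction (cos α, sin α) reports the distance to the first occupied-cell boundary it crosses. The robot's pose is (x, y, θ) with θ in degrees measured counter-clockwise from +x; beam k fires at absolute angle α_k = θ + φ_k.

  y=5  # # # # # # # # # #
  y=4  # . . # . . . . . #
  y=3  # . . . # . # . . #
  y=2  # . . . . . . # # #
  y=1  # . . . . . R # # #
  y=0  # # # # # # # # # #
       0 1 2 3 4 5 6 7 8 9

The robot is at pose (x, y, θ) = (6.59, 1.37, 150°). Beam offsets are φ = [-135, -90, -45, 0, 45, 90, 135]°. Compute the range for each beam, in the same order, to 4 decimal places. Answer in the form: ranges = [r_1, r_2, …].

ranges = [0.4245, 0.8200, 1.6875, 6.4548, 1.4296, 0.4272, 0.3831]

beam 1: φ=-135°, α=15°
  d=(0.9659,0.2588)  start (6,1)  tX=0.4245 tY=2.4341  stride 1/|dx|=1.0353 1/|dy|=3.8637
    cross x-line → (7,1), t=0.4245 (wall)
  → r_1 = 0.4245
beam 2: φ=-90°, α=60°
  d=(0.5000,0.8660)  start (6,1)  tX=0.8200 tY=0.7275  stride 1/|dx|=2.0000 1/|dy|=1.1547
    cross y-line → (6,2), t=0.7275
    cross x-line → (7,2), t=0.8200 (wall)
  → r_2 = 0.8200
beam 3: φ=-45°, α=105°
  d=(-0.2588,0.9659)  start (6,1)  tX=2.2796 tY=0.6522  stride 1/|dx|=3.8637 1/|dy|=1.0353
    cross y-line → (6,2), t=0.6522
    cross y-line → (6,3), t=1.6875 (wall)
  → r_3 = 1.6875
beam 4: φ=0°, α=150°
  d=(-0.8660,0.5000)  start (6,1)  tX=0.6813 tY=1.2600  stride 1/|dx|=1.1547 1/|dy|=2.0000
    cross x-line → (5,1), t=0.6813
    cross y-line → (5,2), t=1.2600
    cross x-line → (4,2), t=1.8360
    cross x-line → (3,2), t=2.9907
    cross y-line → (3,3), t=3.2600
    cross x-line → (2,3), t=4.1454
    cross y-line → (2,4), t=5.2600
    cross x-line → (1,4), t=5.3001
    cross x-line → (0,4), t=6.4548 (wall)
  → r_4 = 6.4548
beam 5: φ=45°, α=195°
  d=(-0.9659,-0.2588)  start (6,1)  tX=0.6108 tY=1.4296  stride 1/|dx|=1.0353 1/|dy|=3.8637
    cross x-line → (5,1), t=0.6108
    cross y-line → (5,0), t=1.4296 (wall)
  → r_5 = 1.4296
beam 6: φ=90°, α=240°
  d=(-0.5000,-0.8660)  start (6,1)  tX=1.1800 tY=0.4272  stride 1/|dx|=2.0000 1/|dy|=1.1547
    cross y-line → (6,0), t=0.4272 (wall)
  → r_6 = 0.4272
beam 7: φ=135°, α=285°
  d=(0.2588,-0.9659)  start (6,1)  tX=1.5841 tY=0.3831  stride 1/|dx|=3.8637 1/|dy|=1.0353
    cross y-line → (6,0), t=0.3831 (wall)
  → r_7 = 0.3831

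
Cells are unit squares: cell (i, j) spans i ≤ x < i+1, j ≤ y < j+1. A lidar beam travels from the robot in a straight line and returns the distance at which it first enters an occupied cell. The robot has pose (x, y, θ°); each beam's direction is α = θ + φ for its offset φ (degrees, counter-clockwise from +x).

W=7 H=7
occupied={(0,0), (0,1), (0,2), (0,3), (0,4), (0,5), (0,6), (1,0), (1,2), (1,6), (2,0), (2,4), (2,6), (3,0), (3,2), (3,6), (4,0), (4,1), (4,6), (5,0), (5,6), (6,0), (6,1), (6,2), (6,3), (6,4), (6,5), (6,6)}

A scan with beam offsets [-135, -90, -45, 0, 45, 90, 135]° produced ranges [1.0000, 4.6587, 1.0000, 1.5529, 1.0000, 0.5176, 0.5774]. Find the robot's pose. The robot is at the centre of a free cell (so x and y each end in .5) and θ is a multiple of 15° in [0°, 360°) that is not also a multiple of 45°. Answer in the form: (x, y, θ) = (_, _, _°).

(x, y, θ) = (2.5, 1.5, 165°)

Candidates: 21 free-cell centres × 16 headings = 336 poses. Raycast each; keep the one whose scan matches to 4 dp.
  (5.5, 5.5, 285°): beam 2 = 2.5882 ≠ 4.6587 ✗
  (5.5, 1.5, 330°): beam 1 = 0.5176 ≠ 1.0000 ✗
  (4.5, 3.5, 345°): beam 2 = 1.5529 ≠ 4.6587 ✗
  (2.5, 1.5, 60°): beam 1 = 0.5176 ≠ 1.0000 ✗
  …
  (2.5, 1.5, 165°): r_1=1.0000, r_2=4.6587, r_3=1.0000, r_4=1.5529, r_5=1.0000, r_6=0.5176, r_7=0.5774 — all match ✓
No second candidate reproduces the full scan.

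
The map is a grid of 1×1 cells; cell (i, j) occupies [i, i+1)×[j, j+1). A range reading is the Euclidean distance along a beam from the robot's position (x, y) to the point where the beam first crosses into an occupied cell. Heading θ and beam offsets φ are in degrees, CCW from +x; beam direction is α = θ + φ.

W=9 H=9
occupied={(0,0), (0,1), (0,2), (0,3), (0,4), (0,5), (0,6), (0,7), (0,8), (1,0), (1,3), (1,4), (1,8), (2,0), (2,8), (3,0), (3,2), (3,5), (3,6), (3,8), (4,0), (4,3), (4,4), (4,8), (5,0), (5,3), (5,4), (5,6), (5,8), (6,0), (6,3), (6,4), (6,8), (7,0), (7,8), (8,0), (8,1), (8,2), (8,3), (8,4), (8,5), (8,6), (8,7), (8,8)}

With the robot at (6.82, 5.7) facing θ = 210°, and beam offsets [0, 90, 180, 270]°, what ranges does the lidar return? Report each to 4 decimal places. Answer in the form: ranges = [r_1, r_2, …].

ranges = [1.4000, 2.3600, 1.3625, 2.6558]

beam 1: φ=0°, α=210°
  direction (-0.8660, -0.5000); cell (6,5); t to first gridline: x 0.9469, y 1.4000 (then +1.1547 / +2.0000)
    (5,5) via x @ 0.9469
    (5,4) via y @ 1.4000  # hit
  → r_1 = 1.4000
beam 2: φ=90°, α=300°
  direction (0.5000, -0.8660); cell (6,5); t to first gridline: x 0.3600, y 0.8083 (then +2.0000 / +1.1547)
    (7,5) via x @ 0.3600
    (7,4) via y @ 0.8083
    (7,3) via y @ 1.9630
    (8,3) via x @ 2.3600  # hit
  → r_2 = 2.3600
beam 3: φ=180°, α=30°
  direction (0.8660, 0.5000); cell (6,5); t to first gridline: x 0.2078, y 0.6000 (then +1.1547 / +2.0000)
    (7,5) via x @ 0.2078
    (7,6) via y @ 0.6000
    (8,6) via x @ 1.3625  # hit
  → r_3 = 1.3625
beam 4: φ=270°, α=120°
  direction (-0.5000, 0.8660); cell (6,5); t to first gridline: x 1.6400, y 0.3464 (then +2.0000 / +1.1547)
    (6,6) via y @ 0.3464
    (6,7) via y @ 1.5011
    (5,7) via x @ 1.6400
    (5,8) via y @ 2.6558  # hit
  → r_4 = 2.6558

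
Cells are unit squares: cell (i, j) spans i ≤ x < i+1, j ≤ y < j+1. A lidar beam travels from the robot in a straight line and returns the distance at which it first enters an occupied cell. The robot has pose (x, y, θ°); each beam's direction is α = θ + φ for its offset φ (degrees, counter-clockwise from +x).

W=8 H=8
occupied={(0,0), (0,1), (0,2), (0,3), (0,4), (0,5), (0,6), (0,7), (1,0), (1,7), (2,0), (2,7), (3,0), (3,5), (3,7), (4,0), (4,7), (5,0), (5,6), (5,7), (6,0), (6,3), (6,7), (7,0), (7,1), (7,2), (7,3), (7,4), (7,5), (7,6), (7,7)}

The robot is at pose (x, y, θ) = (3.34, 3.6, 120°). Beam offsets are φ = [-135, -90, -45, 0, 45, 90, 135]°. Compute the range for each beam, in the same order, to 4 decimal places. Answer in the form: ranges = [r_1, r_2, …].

ranges = [3.7891, 4.2262, 1.4494, 3.9260, 2.4225, 2.7020, 2.6917]

beam 1: φ=-135°, α=345°
  dir = (cos 345°, sin 345°) = (0.9659, -0.2588); from cell (3,3)
  next x-line at t=0.6833, next y-line at t=2.3182; Δt_x=1.0353, Δt_y=3.8637
    x: enter (4,3) at t=0.6833
    x: enter (5,3) at t=1.7186
    y: enter (5,2) at t=2.3182
    x: enter (6,2) at t=2.7538
    x: enter (7,2) at t=3.7891 ← occupied
  → r_1 = 3.7891
beam 2: φ=-90°, α=30°
  dir = (cos 30°, sin 30°) = (0.8660, 0.5000); from cell (3,3)
  next x-line at t=0.7621, next y-line at t=0.8000; Δt_x=1.1547, Δt_y=2.0000
    x: enter (4,3) at t=0.7621
    y: enter (4,4) at t=0.8000
    x: enter (5,4) at t=1.9168
    y: enter (5,5) at t=2.8000
    x: enter (6,5) at t=3.0715
    x: enter (7,5) at t=4.2262 ← occupied
  → r_2 = 4.2262
beam 3: φ=-45°, α=75°
  dir = (cos 75°, sin 75°) = (0.2588, 0.9659); from cell (3,3)
  next x-line at t=2.5500, next y-line at t=0.4141; Δt_x=3.8637, Δt_y=1.0353
    y: enter (3,4) at t=0.4141
    y: enter (3,5) at t=1.4494 ← occupied
  → r_3 = 1.4494
beam 4: φ=0°, α=120°
  dir = (cos 120°, sin 120°) = (-0.5000, 0.8660); from cell (3,3)
  next x-line at t=0.6800, next y-line at t=0.4619; Δt_x=2.0000, Δt_y=1.1547
    y: enter (3,4) at t=0.4619
    x: enter (2,4) at t=0.6800
    y: enter (2,5) at t=1.6166
    x: enter (1,5) at t=2.6800
    y: enter (1,6) at t=2.7713
    y: enter (1,7) at t=3.9260 ← occupied
  → r_4 = 3.9260
beam 5: φ=45°, α=165°
  dir = (cos 165°, sin 165°) = (-0.9659, 0.2588); from cell (3,3)
  next x-line at t=0.3520, next y-line at t=1.5455; Δt_x=1.0353, Δt_y=3.8637
    x: enter (2,3) at t=0.3520
    x: enter (1,3) at t=1.3873
    y: enter (1,4) at t=1.5455
    x: enter (0,4) at t=2.4225 ← occupied
  → r_5 = 2.4225
beam 6: φ=90°, α=210°
  dir = (cos 210°, sin 210°) = (-0.8660, -0.5000); from cell (3,3)
  next x-line at t=0.3926, next y-line at t=1.2000; Δt_x=1.1547, Δt_y=2.0000
    x: enter (2,3) at t=0.3926
    y: enter (2,2) at t=1.2000
    x: enter (1,2) at t=1.5473
    x: enter (0,2) at t=2.7020 ← occupied
  → r_6 = 2.7020
beam 7: φ=135°, α=255°
  dir = (cos 255°, sin 255°) = (-0.2588, -0.9659); from cell (3,3)
  next x-line at t=1.3137, next y-line at t=0.6212; Δt_x=3.8637, Δt_y=1.0353
    y: enter (3,2) at t=0.6212
    x: enter (2,2) at t=1.3137
    y: enter (2,1) at t=1.6564
    y: enter (2,0) at t=2.6917 ← occupied
  → r_7 = 2.6917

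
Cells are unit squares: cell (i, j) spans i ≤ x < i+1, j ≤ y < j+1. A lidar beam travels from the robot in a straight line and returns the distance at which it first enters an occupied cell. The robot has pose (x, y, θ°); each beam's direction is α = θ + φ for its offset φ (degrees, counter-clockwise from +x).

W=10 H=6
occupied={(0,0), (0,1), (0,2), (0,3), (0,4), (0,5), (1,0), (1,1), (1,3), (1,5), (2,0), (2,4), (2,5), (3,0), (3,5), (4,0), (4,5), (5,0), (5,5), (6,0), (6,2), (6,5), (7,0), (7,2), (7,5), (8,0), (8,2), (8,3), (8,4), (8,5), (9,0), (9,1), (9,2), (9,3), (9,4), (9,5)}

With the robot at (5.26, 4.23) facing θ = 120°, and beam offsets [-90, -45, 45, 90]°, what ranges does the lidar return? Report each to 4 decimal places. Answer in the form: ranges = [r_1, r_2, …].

ranges = [1.5400, 0.7972, 2.3397, 4.4600]

beam 1: φ=-90°, α=30°
  d=(0.8660,0.5000)  start (5,4)  tX=0.8545 tY=1.5400  stride 1/|dx|=1.1547 1/|dy|=2.0000
    cross x-line → (6,4), t=0.8545
    cross y-line → (6,5), t=1.5400 (wall)
  → r_1 = 1.5400
beam 2: φ=-45°, α=75°
  d=(0.2588,0.9659)  start (5,4)  tX=2.8591 tY=0.7972  stride 1/|dx|=3.8637 1/|dy|=1.0353
    cross y-line → (5,5), t=0.7972 (wall)
  → r_2 = 0.7972
beam 3: φ=45°, α=165°
  d=(-0.9659,0.2588)  start (5,4)  tX=0.2692 tY=2.9751  stride 1/|dx|=1.0353 1/|dy|=3.8637
    cross x-line → (4,4), t=0.2692
    cross x-line → (3,4), t=1.3044
    cross x-line → (2,4), t=2.3397 (wall)
  → r_3 = 2.3397
beam 4: φ=90°, α=210°
  d=(-0.8660,-0.5000)  start (5,4)  tX=0.3002 tY=0.4600  stride 1/|dx|=1.1547 1/|dy|=2.0000
    cross x-line → (4,4), t=0.3002
    cross y-line → (4,3), t=0.4600
    cross x-line → (3,3), t=1.4549
    cross y-line → (3,2), t=2.4600
    cross x-line → (2,2), t=2.6096
    cross x-line → (1,2), t=3.7643
    cross y-line → (1,1), t=4.4600 (wall)
  → r_4 = 4.4600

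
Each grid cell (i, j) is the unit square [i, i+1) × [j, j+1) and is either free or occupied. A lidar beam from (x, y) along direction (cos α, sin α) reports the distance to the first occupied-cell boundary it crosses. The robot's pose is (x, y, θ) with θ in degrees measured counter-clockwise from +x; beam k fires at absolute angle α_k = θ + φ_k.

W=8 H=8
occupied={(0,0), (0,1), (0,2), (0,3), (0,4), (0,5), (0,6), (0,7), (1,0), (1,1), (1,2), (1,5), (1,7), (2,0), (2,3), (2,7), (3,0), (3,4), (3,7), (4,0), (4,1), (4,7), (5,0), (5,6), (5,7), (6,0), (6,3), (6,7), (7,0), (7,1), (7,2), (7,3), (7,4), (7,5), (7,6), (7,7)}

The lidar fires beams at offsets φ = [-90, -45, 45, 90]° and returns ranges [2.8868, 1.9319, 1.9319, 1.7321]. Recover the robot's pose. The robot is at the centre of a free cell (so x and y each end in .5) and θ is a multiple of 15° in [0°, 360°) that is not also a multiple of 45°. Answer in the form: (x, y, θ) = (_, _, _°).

(x, y, θ) = (4.5, 2.5, 60°)

Candidates: 28 free-cell centres × 16 headings = 448 poses. Raycast each; keep the one whose scan matches to 4 dp.
  (3.5, 6.5, 120°): beam 1 = 1.0000 ≠ 2.8868 ✗
  (4.5, 3.5, 330°): beam 2 = 1.5529 ≠ 1.9319 ✗
  (6.5, 1.5, 15°): beam 1 = 0.5176 ≠ 2.8868 ✗
  (4.5, 3.5, 105°): beam 1 = 1.5529 ≠ 2.8868 ✗
  (4.5, 5.5, 255°): beam 1 = 3.6235 ≠ 2.8868 ✗
  …
  (4.5, 2.5, 60°): r_1=2.8868, r_2=1.9319, r_3=1.9319, r_4=1.7321 — all match ✓
Only this pose fits every beam.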